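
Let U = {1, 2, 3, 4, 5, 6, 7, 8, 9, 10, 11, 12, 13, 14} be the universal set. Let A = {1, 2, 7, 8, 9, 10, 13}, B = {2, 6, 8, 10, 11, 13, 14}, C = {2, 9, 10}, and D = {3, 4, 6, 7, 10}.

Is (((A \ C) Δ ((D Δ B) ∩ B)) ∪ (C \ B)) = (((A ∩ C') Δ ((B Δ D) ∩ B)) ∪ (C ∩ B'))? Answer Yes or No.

A \ C = {1, 7, 8, 13}
D Δ B = {2, 3, 4, 7, 8, 11, 13, 14}
(D Δ B) ∩ B = {2, 8, 11, 13, 14}
(A \ C) Δ ((D Δ B) ∩ B) = {1, 2, 7, 11, 14}
C \ B = {9}
((A \ C) Δ ((D Δ B) ∩ B)) ∪ (C \ B) = {1, 2, 7, 9, 11, 14}
C' = {1, 3, 4, 5, 6, 7, 8, 11, 12, 13, 14}
A ∩ C' = {1, 7, 8, 13}
B Δ D = {2, 3, 4, 7, 8, 11, 13, 14}
(B Δ D) ∩ B = {2, 8, 11, 13, 14}
(A ∩ C') Δ ((B Δ D) ∩ B) = {1, 2, 7, 11, 14}
B' = {1, 3, 4, 5, 7, 9, 12}
C ∩ B' = {9}
((A ∩ C') Δ ((B Δ D) ∩ B)) ∪ (C ∩ B') = {1, 2, 7, 9, 11, 14}
Both equal {1, 2, 7, 9, 11, 14}, so ((A \ C) Δ ((D Δ B) ∩ B)) ∪ (C \ B) = ((A ∩ C') Δ ((B Δ D) ∩ B)) ∪ (C ∩ B').

Yes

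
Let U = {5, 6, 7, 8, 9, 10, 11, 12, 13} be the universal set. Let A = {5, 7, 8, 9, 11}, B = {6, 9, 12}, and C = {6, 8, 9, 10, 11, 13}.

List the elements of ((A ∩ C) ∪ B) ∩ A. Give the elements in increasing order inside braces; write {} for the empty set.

{8, 9, 11}

A ∩ C = {8, 9, 11}
(A ∩ C) ∪ B = {6, 8, 9, 11, 12}
((A ∩ C) ∪ B) ∩ A = {8, 9, 11}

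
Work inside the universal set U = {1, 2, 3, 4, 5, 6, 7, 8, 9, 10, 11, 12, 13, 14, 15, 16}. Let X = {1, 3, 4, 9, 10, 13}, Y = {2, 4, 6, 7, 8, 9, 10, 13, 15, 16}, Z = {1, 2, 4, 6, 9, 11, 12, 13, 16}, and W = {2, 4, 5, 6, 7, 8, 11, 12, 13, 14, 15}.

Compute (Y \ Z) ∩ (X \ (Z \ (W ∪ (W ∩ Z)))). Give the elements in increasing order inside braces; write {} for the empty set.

Y \ Z = {7, 8, 10, 15}
W ∩ Z = {2, 4, 6, 11, 12, 13}
W ∪ (W ∩ Z) = {2, 4, 5, 6, 7, 8, 11, 12, 13, 14, 15}
Z \ (W ∪ (W ∩ Z)) = {1, 9, 16}
X \ (Z \ (W ∪ (W ∩ Z))) = {3, 4, 10, 13}
(Y \ Z) ∩ (X \ (Z \ (W ∪ (W ∩ Z)))) = {10}

{10}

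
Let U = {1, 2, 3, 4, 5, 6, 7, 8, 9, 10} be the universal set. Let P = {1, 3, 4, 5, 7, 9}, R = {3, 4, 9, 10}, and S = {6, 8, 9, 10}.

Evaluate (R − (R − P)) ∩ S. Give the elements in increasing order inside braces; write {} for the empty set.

R − P = {10}
R − (R − P) = {3, 4, 9}
(R − (R − P)) ∩ S = {9}

{9}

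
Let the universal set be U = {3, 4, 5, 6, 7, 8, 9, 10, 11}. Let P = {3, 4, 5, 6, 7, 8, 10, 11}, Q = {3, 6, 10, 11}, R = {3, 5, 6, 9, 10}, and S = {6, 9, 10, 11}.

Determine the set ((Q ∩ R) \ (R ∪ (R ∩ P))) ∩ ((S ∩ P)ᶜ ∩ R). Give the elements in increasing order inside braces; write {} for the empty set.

{}

Q ∩ R = {3, 6, 10}
R ∩ P = {3, 5, 6, 10}
R ∪ (R ∩ P) = {3, 5, 6, 9, 10}
(Q ∩ R) \ (R ∪ (R ∩ P)) = {}
S ∩ P = {6, 10, 11}
(S ∩ P)ᶜ = {3, 4, 5, 7, 8, 9}
(S ∩ P)ᶜ ∩ R = {3, 5, 9}
((Q ∩ R) \ (R ∪ (R ∩ P))) ∩ ((S ∩ P)ᶜ ∩ R) = {}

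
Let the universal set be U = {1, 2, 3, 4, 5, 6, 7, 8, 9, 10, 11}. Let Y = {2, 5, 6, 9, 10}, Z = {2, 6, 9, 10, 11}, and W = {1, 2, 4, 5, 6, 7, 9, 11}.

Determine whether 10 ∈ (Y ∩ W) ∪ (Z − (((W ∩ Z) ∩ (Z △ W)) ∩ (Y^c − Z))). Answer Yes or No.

10 ∈ Y and 10 ∉ W, so 10 ∉ Y ∩ W
10 ∉ W and 10 ∈ Z, so 10 ∉ W ∩ Z
10 ∈ Z and 10 ∉ W, so 10 ∈ Z △ W
10 ∉ (W ∩ Z) and 10 ∈ (Z △ W), so 10 ∉ (W ∩ Z) ∩ (Z △ W)
10 ∈ Y, so 10 ∉ Y^c
10 ∉ Y^c and 10 ∈ Z, so 10 ∉ Y^c − Z
10 ∉ ((W ∩ Z) ∩ (Z △ W)) and 10 ∉ (Y^c − Z), so 10 ∉ ((W ∩ Z) ∩ (Z △ W)) ∩ (Y^c − Z)
10 ∈ Z and 10 ∉ (((W ∩ Z) ∩ (Z △ W)) ∩ (Y^c − Z)), so 10 ∈ Z − (((W ∩ Z) ∩ (Z △ W)) ∩ (Y^c − Z))
10 ∉ (Y ∩ W) and 10 ∈ (Z − (((W ∩ Z) ∩ (Z △ W)) ∩ (Y^c − Z))), so 10 ∈ (Y ∩ W) ∪ (Z − (((W ∩ Z) ∩ (Z △ W)) ∩ (Y^c − Z)))

Yes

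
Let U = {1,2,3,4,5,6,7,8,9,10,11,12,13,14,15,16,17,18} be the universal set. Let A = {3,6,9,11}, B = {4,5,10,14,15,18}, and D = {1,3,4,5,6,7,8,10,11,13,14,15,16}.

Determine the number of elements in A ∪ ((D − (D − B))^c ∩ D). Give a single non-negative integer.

9

D − B = {1,3,6,7,8,11,13,16}
D − (D − B) = {4,5,10,14,15}
(D − (D − B))^c = {1,2,3,6,7,8,9,11,12,13,16,17,18}
(D − (D − B))^c ∩ D = {1,3,6,7,8,11,13,16}
A ∪ ((D − (D − B))^c ∩ D) = {1,3,6,7,8,9,11,13,16}
|A ∪ ((D − (D − B))^c ∩ D)| = 9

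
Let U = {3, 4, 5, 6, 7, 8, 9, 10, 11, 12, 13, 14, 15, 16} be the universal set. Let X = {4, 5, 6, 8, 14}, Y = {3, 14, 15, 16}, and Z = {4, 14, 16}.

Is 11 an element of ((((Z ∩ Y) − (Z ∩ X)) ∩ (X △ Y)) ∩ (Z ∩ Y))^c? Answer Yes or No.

Yes

11 ∉ Z and 11 ∉ Y, so 11 ∉ Z ∩ Y
11 ∉ Z and 11 ∉ X, so 11 ∉ Z ∩ X
11 ∉ (Z ∩ Y) and 11 ∉ (Z ∩ X), so 11 ∉ (Z ∩ Y) − (Z ∩ X)
11 ∉ X and 11 ∉ Y, so 11 ∉ X △ Y
11 ∉ ((Z ∩ Y) − (Z ∩ X)) and 11 ∉ (X △ Y), so 11 ∉ ((Z ∩ Y) − (Z ∩ X)) ∩ (X △ Y)
11 ∉ Z and 11 ∉ Y, so 11 ∉ Z ∩ Y
11 ∉ (((Z ∩ Y) − (Z ∩ X)) ∩ (X △ Y)) and 11 ∉ (Z ∩ Y), so 11 ∉ (((Z ∩ Y) − (Z ∩ X)) ∩ (X △ Y)) ∩ (Z ∩ Y)
11 ∈ ((((Z ∩ Y) − (Z ∩ X)) ∩ (X △ Y)) ∩ (Z ∩ Y))^c since 11 ∉ ((((Z ∩ Y) − (Z ∩ X)) ∩ (X △ Y)) ∩ (Z ∩ Y))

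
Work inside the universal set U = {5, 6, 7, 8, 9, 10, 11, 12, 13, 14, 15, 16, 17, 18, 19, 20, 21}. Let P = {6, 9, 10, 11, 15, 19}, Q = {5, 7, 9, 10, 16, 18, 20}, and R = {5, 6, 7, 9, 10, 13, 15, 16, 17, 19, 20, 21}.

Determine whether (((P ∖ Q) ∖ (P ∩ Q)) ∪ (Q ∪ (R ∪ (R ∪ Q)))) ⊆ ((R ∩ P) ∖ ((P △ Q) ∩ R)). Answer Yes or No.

P ∖ Q = {6, 11, 15, 19}
P ∩ Q = {9, 10}
(P ∖ Q) ∖ (P ∩ Q) = {6, 11, 15, 19}
R ∪ Q = {5, 6, 7, 9, 10, 13, 15, 16, 17, 18, 19, 20, 21}
R ∪ (R ∪ Q) = {5, 6, 7, 9, 10, 13, 15, 16, 17, 18, 19, 20, 21}
Q ∪ (R ∪ (R ∪ Q)) = {5, 6, 7, 9, 10, 13, 15, 16, 17, 18, 19, 20, 21}
((P ∖ Q) ∖ (P ∩ Q)) ∪ (Q ∪ (R ∪ (R ∪ Q))) = {5, 6, 7, 9, 10, 11, 13, 15, 16, 17, 18, 19, 20, 21}
R ∩ P = {6, 9, 10, 15, 19}
P △ Q = {5, 6, 7, 11, 15, 16, 18, 19, 20}
(P △ Q) ∩ R = {5, 6, 7, 15, 16, 19, 20}
(R ∩ P) ∖ ((P △ Q) ∩ R) = {9, 10}
5 ∈ ((P ∖ Q) ∖ (P ∩ Q)) ∪ (Q ∪ (R ∪ (R ∪ Q))) but 5 ∉ (R ∩ P) ∖ ((P △ Q) ∩ R), so the inclusion fails.

No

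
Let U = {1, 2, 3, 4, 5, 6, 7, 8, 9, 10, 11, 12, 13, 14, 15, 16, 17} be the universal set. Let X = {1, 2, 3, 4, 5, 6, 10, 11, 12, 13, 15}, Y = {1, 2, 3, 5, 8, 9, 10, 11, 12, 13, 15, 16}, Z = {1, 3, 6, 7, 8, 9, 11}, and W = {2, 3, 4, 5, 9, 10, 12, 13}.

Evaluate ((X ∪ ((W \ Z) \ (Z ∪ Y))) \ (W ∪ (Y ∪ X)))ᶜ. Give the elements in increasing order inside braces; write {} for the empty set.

W \ Z = {2, 4, 5, 10, 12, 13}
Z ∪ Y = {1, 2, 3, 5, 6, 7, 8, 9, 10, 11, 12, 13, 15, 16}
(W \ Z) \ (Z ∪ Y) = {4}
X ∪ ((W \ Z) \ (Z ∪ Y)) = {1, 2, 3, 4, 5, 6, 10, 11, 12, 13, 15}
Y ∪ X = {1, 2, 3, 4, 5, 6, 8, 9, 10, 11, 12, 13, 15, 16}
W ∪ (Y ∪ X) = {1, 2, 3, 4, 5, 6, 8, 9, 10, 11, 12, 13, 15, 16}
(X ∪ ((W \ Z) \ (Z ∪ Y))) \ (W ∪ (Y ∪ X)) = {}
((X ∪ ((W \ Z) \ (Z ∪ Y))) \ (W ∪ (Y ∪ X)))ᶜ = {1, 2, 3, 4, 5, 6, 7, 8, 9, 10, 11, 12, 13, 14, 15, 16, 17}

{1, 2, 3, 4, 5, 6, 7, 8, 9, 10, 11, 12, 13, 14, 15, 16, 17}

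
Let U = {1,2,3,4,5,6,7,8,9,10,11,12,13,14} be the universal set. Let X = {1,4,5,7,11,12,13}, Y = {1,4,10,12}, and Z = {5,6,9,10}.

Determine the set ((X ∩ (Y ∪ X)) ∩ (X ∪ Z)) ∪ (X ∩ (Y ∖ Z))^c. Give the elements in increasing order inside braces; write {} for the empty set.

{1,2,3,4,5,6,7,8,9,10,11,12,13,14}

Y ∪ X = {1,4,5,7,10,11,12,13}
X ∩ (Y ∪ X) = {1,4,5,7,11,12,13}
X ∪ Z = {1,4,5,6,7,9,10,11,12,13}
(X ∩ (Y ∪ X)) ∩ (X ∪ Z) = {1,4,5,7,11,12,13}
Y ∖ Z = {1,4,12}
X ∩ (Y ∖ Z) = {1,4,12}
(X ∩ (Y ∖ Z))^c = {2,3,5,6,7,8,9,10,11,13,14}
((X ∩ (Y ∪ X)) ∩ (X ∪ Z)) ∪ (X ∩ (Y ∖ Z))^c = {1,2,3,4,5,6,7,8,9,10,11,12,13,14}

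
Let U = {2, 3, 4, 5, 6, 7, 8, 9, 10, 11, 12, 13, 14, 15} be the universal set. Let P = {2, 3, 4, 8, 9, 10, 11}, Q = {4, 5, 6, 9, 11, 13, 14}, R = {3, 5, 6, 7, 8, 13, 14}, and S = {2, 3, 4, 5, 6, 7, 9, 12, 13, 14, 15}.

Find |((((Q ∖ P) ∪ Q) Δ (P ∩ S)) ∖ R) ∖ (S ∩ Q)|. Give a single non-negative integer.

Q ∖ P = {5, 6, 13, 14}
(Q ∖ P) ∪ Q = {4, 5, 6, 9, 11, 13, 14}
P ∩ S = {2, 3, 4, 9}
((Q ∖ P) ∪ Q) Δ (P ∩ S) = {2, 3, 5, 6, 11, 13, 14}
(((Q ∖ P) ∪ Q) Δ (P ∩ S)) ∖ R = {2, 11}
S ∩ Q = {4, 5, 6, 9, 13, 14}
((((Q ∖ P) ∪ Q) Δ (P ∩ S)) ∖ R) ∖ (S ∩ Q) = {2, 11}
|((((Q ∖ P) ∪ Q) Δ (P ∩ S)) ∖ R) ∖ (S ∩ Q)| = 2

2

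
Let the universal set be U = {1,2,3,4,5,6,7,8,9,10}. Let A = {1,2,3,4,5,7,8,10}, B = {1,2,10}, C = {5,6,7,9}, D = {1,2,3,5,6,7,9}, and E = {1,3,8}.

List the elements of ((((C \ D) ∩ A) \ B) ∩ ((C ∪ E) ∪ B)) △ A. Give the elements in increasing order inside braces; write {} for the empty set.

C \ D = {}
(C \ D) ∩ A = {}
((C \ D) ∩ A) \ B = {}
C ∪ E = {1,3,5,6,7,8,9}
(C ∪ E) ∪ B = {1,2,3,5,6,7,8,9,10}
(((C \ D) ∩ A) \ B) ∩ ((C ∪ E) ∪ B) = {}
((((C \ D) ∩ A) \ B) ∩ ((C ∪ E) ∪ B)) △ A = {1,2,3,4,5,7,8,10}

{1,2,3,4,5,7,8,10}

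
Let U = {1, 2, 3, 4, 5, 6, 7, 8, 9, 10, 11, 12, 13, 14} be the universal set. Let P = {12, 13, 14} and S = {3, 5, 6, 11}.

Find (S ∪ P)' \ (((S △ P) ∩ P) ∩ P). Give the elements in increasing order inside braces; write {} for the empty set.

S ∪ P = {3, 5, 6, 11, 12, 13, 14}
(S ∪ P)' = {1, 2, 4, 7, 8, 9, 10}
S △ P = {3, 5, 6, 11, 12, 13, 14}
(S △ P) ∩ P = {12, 13, 14}
((S △ P) ∩ P) ∩ P = {12, 13, 14}
(S ∪ P)' \ (((S △ P) ∩ P) ∩ P) = {1, 2, 4, 7, 8, 9, 10}

{1, 2, 4, 7, 8, 9, 10}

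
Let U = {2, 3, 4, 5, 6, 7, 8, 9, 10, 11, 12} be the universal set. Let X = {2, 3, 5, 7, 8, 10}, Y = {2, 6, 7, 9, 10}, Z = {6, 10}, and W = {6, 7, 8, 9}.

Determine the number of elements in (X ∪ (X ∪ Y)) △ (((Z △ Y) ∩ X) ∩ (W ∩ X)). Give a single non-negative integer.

X ∪ Y = {2, 3, 5, 6, 7, 8, 9, 10}
X ∪ (X ∪ Y) = {2, 3, 5, 6, 7, 8, 9, 10}
Z △ Y = {2, 7, 9}
(Z △ Y) ∩ X = {2, 7}
W ∩ X = {7, 8}
((Z △ Y) ∩ X) ∩ (W ∩ X) = {7}
(X ∪ (X ∪ Y)) △ (((Z △ Y) ∩ X) ∩ (W ∩ X)) = {2, 3, 5, 6, 8, 9, 10}
|(X ∪ (X ∪ Y)) △ (((Z △ Y) ∩ X) ∩ (W ∩ X))| = 7

7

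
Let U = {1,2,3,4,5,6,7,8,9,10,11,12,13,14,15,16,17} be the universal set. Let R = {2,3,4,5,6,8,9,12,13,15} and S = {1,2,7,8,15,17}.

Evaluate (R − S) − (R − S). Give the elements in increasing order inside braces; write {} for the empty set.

R − S = {3,4,5,6,9,12,13}
(R − S) − (R − S) = {}

{}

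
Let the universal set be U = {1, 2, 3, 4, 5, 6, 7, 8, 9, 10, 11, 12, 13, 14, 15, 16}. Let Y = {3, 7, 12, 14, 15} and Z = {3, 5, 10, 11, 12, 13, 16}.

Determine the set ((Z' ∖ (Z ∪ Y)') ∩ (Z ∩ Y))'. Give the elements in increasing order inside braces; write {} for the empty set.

{1, 2, 3, 4, 5, 6, 7, 8, 9, 10, 11, 12, 13, 14, 15, 16}

Z' = {1, 2, 4, 6, 7, 8, 9, 14, 15}
Z ∪ Y = {3, 5, 7, 10, 11, 12, 13, 14, 15, 16}
(Z ∪ Y)' = {1, 2, 4, 6, 8, 9}
Z' ∖ (Z ∪ Y)' = {7, 14, 15}
Z ∩ Y = {3, 12}
(Z' ∖ (Z ∪ Y)') ∩ (Z ∩ Y) = {}
((Z' ∖ (Z ∪ Y)') ∩ (Z ∩ Y))' = {1, 2, 3, 4, 5, 6, 7, 8, 9, 10, 11, 12, 13, 14, 15, 16}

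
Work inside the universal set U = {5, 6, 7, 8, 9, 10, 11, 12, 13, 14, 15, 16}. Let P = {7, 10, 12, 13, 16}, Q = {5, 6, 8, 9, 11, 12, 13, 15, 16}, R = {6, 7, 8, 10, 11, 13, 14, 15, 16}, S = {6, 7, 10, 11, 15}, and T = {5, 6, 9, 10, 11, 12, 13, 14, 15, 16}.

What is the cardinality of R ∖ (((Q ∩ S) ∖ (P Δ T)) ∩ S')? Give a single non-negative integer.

9

Q ∩ S = {6, 11, 15}
P Δ T = {5, 6, 7, 9, 11, 14, 15}
(Q ∩ S) ∖ (P Δ T) = {}
S' = {5, 8, 9, 12, 13, 14, 16}
((Q ∩ S) ∖ (P Δ T)) ∩ S' = {}
R ∖ (((Q ∩ S) ∖ (P Δ T)) ∩ S') = {6, 7, 8, 10, 11, 13, 14, 15, 16}
|R ∖ (((Q ∩ S) ∖ (P Δ T)) ∩ S')| = 9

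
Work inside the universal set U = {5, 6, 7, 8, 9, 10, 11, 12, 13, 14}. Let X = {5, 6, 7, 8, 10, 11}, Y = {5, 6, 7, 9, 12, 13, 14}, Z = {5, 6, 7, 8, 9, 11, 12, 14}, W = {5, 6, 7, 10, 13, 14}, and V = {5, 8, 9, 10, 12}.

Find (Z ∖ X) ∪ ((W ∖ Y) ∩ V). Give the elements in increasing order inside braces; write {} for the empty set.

Z ∖ X = {9, 12, 14}
W ∖ Y = {10}
(W ∖ Y) ∩ V = {10}
(Z ∖ X) ∪ ((W ∖ Y) ∩ V) = {9, 10, 12, 14}

{9, 10, 12, 14}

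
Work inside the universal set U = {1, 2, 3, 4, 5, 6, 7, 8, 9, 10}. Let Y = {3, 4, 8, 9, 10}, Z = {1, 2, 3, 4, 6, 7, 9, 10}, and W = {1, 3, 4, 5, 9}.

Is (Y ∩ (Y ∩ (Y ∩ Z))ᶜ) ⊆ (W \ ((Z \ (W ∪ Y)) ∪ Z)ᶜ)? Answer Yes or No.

No

Y ∩ Z = {3, 4, 9, 10}
Y ∩ (Y ∩ Z) = {3, 4, 9, 10}
(Y ∩ (Y ∩ Z))ᶜ = {1, 2, 5, 6, 7, 8}
Y ∩ (Y ∩ (Y ∩ Z))ᶜ = {8}
W ∪ Y = {1, 3, 4, 5, 8, 9, 10}
Z \ (W ∪ Y) = {2, 6, 7}
(Z \ (W ∪ Y)) ∪ Z = {1, 2, 3, 4, 6, 7, 9, 10}
((Z \ (W ∪ Y)) ∪ Z)ᶜ = {5, 8}
W \ ((Z \ (W ∪ Y)) ∪ Z)ᶜ = {1, 3, 4, 9}
8 ∈ Y ∩ (Y ∩ (Y ∩ Z))ᶜ but 8 ∉ W \ ((Z \ (W ∪ Y)) ∪ Z)ᶜ, so the inclusion fails.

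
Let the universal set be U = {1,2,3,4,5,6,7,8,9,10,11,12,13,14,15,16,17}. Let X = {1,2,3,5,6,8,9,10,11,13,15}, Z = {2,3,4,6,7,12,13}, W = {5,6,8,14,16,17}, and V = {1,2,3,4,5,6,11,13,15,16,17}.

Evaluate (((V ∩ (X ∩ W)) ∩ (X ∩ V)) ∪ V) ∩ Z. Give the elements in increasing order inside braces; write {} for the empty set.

X ∩ W = {5,6,8}
V ∩ (X ∩ W) = {5,6}
X ∩ V = {1,2,3,5,6,11,13,15}
(V ∩ (X ∩ W)) ∩ (X ∩ V) = {5,6}
((V ∩ (X ∩ W)) ∩ (X ∩ V)) ∪ V = {1,2,3,4,5,6,11,13,15,16,17}
(((V ∩ (X ∩ W)) ∩ (X ∩ V)) ∪ V) ∩ Z = {2,3,4,6,13}

{2,3,4,6,13}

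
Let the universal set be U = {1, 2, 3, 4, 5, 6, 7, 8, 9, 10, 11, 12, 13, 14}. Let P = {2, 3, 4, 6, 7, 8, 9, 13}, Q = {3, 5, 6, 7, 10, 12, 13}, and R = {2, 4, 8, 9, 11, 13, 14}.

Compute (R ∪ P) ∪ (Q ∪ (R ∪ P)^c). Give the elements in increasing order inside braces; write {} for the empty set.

{1, 2, 3, 4, 5, 6, 7, 8, 9, 10, 11, 12, 13, 14}

R ∪ P = {2, 3, 4, 6, 7, 8, 9, 11, 13, 14}
(R ∪ P)^c = {1, 5, 10, 12}
Q ∪ (R ∪ P)^c = {1, 3, 5, 6, 7, 10, 12, 13}
(R ∪ P) ∪ (Q ∪ (R ∪ P)^c) = {1, 2, 3, 4, 5, 6, 7, 8, 9, 10, 11, 12, 13, 14}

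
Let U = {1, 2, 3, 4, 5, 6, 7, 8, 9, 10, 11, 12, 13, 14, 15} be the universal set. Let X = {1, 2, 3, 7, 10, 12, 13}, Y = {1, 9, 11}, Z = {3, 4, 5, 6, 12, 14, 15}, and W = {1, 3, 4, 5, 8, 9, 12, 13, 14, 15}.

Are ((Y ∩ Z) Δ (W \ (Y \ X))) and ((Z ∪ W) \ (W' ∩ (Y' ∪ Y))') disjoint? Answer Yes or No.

Y ∩ Z = {}
Y \ X = {9, 11}
W \ (Y \ X) = {1, 3, 4, 5, 8, 12, 13, 14, 15}
(Y ∩ Z) Δ (W \ (Y \ X)) = {1, 3, 4, 5, 8, 12, 13, 14, 15}
Z ∪ W = {1, 3, 4, 5, 6, 8, 9, 12, 13, 14, 15}
W' = {2, 6, 7, 10, 11}
Y' = {2, 3, 4, 5, 6, 7, 8, 10, 12, 13, 14, 15}
Y' ∪ Y = {1, 2, 3, 4, 5, 6, 7, 8, 9, 10, 11, 12, 13, 14, 15}
W' ∩ (Y' ∪ Y) = {2, 6, 7, 10, 11}
(W' ∩ (Y' ∪ Y))' = {1, 3, 4, 5, 8, 9, 12, 13, 14, 15}
(Z ∪ W) \ (W' ∩ (Y' ∪ Y))' = {6}
{1, 3, 4, 5, 8, 12, 13, 14, 15} and {6} share no elements.

Yes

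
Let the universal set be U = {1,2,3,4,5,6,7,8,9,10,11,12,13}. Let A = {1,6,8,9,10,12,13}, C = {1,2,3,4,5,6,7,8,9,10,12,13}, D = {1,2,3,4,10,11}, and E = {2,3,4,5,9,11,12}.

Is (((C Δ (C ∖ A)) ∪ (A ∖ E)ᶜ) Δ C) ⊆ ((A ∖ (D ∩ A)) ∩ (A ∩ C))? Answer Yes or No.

C ∖ A = {2,3,4,5,7}
C Δ (C ∖ A) = {1,6,8,9,10,12,13}
A ∖ E = {1,6,8,10,13}
(A ∖ E)ᶜ = {2,3,4,5,7,9,11,12}
(C Δ (C ∖ A)) ∪ (A ∖ E)ᶜ = {1,2,3,4,5,6,7,8,9,10,11,12,13}
((C Δ (C ∖ A)) ∪ (A ∖ E)ᶜ) Δ C = {11}
D ∩ A = {1,10}
A ∖ (D ∩ A) = {6,8,9,12,13}
A ∩ C = {1,6,8,9,10,12,13}
(A ∖ (D ∩ A)) ∩ (A ∩ C) = {6,8,9,12,13}
11 ∈ ((C Δ (C ∖ A)) ∪ (A ∖ E)ᶜ) Δ C but 11 ∉ (A ∖ (D ∩ A)) ∩ (A ∩ C), so the inclusion fails.

No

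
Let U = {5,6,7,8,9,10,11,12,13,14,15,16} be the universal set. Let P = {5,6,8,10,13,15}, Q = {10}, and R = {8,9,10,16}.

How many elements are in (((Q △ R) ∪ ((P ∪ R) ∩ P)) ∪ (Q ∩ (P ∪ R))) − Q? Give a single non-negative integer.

7

Q △ R = {8,9,16}
P ∪ R = {5,6,8,9,10,13,15,16}
(P ∪ R) ∩ P = {5,6,8,10,13,15}
(Q △ R) ∪ ((P ∪ R) ∩ P) = {5,6,8,9,10,13,15,16}
Q ∩ (P ∪ R) = {10}
((Q △ R) ∪ ((P ∪ R) ∩ P)) ∪ (Q ∩ (P ∪ R)) = {5,6,8,9,10,13,15,16}
(((Q △ R) ∪ ((P ∪ R) ∩ P)) ∪ (Q ∩ (P ∪ R))) − Q = {5,6,8,9,13,15,16}
|(((Q △ R) ∪ ((P ∪ R) ∩ P)) ∪ (Q ∩ (P ∪ R))) − Q| = 7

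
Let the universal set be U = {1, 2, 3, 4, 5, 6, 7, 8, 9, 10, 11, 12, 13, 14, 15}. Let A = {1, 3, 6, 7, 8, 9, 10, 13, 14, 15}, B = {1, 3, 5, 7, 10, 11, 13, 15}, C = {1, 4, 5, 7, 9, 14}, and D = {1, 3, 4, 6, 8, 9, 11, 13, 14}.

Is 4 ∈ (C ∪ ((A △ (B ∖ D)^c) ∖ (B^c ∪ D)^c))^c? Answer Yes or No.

No

4 ∉ B and 4 ∈ D, so 4 ∉ B ∖ D
4 ∈ (B ∖ D)^c since 4 ∉ (B ∖ D)
4 ∉ A and 4 ∈ (B ∖ D)^c, so 4 ∈ A △ (B ∖ D)^c
4 ∉ B, so 4 ∈ B^c
4 ∈ B^c and 4 ∈ D, so 4 ∈ B^c ∪ D
4 ∉ (B^c ∪ D)^c since 4 ∈ (B^c ∪ D)
4 ∈ (A △ (B ∖ D)^c) and 4 ∉ (B^c ∪ D)^c, so 4 ∈ (A △ (B ∖ D)^c) ∖ (B^c ∪ D)^c
4 ∈ C and 4 ∈ ((A △ (B ∖ D)^c) ∖ (B^c ∪ D)^c), so 4 ∈ C ∪ ((A △ (B ∖ D)^c) ∖ (B^c ∪ D)^c)
4 ∉ (C ∪ ((A △ (B ∖ D)^c) ∖ (B^c ∪ D)^c))^c since 4 ∈ (C ∪ ((A △ (B ∖ D)^c) ∖ (B^c ∪ D)^c))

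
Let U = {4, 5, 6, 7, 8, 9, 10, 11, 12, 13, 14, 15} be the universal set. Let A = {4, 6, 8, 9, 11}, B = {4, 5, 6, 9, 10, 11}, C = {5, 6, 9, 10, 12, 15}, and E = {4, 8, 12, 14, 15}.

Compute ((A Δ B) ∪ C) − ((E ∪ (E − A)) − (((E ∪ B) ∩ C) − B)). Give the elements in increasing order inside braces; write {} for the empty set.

{5, 6, 9, 10, 12, 15}

A Δ B = {5, 8, 10}
(A Δ B) ∪ C = {5, 6, 8, 9, 10, 12, 15}
E − A = {12, 14, 15}
E ∪ (E − A) = {4, 8, 12, 14, 15}
E ∪ B = {4, 5, 6, 8, 9, 10, 11, 12, 14, 15}
(E ∪ B) ∩ C = {5, 6, 9, 10, 12, 15}
((E ∪ B) ∩ C) − B = {12, 15}
(E ∪ (E − A)) − (((E ∪ B) ∩ C) − B) = {4, 8, 14}
((A Δ B) ∪ C) − ((E ∪ (E − A)) − (((E ∪ B) ∩ C) − B)) = {5, 6, 9, 10, 12, 15}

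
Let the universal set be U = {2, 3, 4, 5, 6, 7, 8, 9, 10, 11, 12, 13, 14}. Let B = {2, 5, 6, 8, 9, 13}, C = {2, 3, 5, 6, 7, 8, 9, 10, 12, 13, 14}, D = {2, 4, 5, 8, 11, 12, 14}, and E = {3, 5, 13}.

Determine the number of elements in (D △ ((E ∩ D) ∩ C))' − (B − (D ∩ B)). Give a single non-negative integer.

4

E ∩ D = {5}
(E ∩ D) ∩ C = {5}
D △ ((E ∩ D) ∩ C) = {2, 4, 8, 11, 12, 14}
(D △ ((E ∩ D) ∩ C))' = {3, 5, 6, 7, 9, 10, 13}
D ∩ B = {2, 5, 8}
B − (D ∩ B) = {6, 9, 13}
(D △ ((E ∩ D) ∩ C))' − (B − (D ∩ B)) = {3, 5, 7, 10}
|(D △ ((E ∩ D) ∩ C))' − (B − (D ∩ B))| = 4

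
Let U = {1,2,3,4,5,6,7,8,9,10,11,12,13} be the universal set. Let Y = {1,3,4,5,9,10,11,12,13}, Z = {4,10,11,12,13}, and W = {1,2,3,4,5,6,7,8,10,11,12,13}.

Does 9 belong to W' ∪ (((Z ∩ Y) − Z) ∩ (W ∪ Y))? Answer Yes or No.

9 ∉ W, so 9 ∈ W'
9 ∉ Z and 9 ∈ Y, so 9 ∉ Z ∩ Y
9 ∉ (Z ∩ Y) and 9 ∉ Z, so 9 ∉ (Z ∩ Y) − Z
9 ∉ W and 9 ∈ Y, so 9 ∈ W ∪ Y
9 ∉ ((Z ∩ Y) − Z) and 9 ∈ (W ∪ Y), so 9 ∉ ((Z ∩ Y) − Z) ∩ (W ∪ Y)
9 ∈ W' and 9 ∉ (((Z ∩ Y) − Z) ∩ (W ∪ Y)), so 9 ∈ W' ∪ (((Z ∩ Y) − Z) ∩ (W ∪ Y))

Yes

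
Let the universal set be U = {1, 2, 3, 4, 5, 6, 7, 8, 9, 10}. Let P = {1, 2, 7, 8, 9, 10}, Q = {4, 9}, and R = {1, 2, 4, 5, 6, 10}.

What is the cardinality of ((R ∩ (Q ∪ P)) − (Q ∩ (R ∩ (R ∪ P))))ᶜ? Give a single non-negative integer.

Q ∪ P = {1, 2, 4, 7, 8, 9, 10}
R ∩ (Q ∪ P) = {1, 2, 4, 10}
R ∪ P = {1, 2, 4, 5, 6, 7, 8, 9, 10}
R ∩ (R ∪ P) = {1, 2, 4, 5, 6, 10}
Q ∩ (R ∩ (R ∪ P)) = {4}
(R ∩ (Q ∪ P)) − (Q ∩ (R ∩ (R ∪ P))) = {1, 2, 10}
((R ∩ (Q ∪ P)) − (Q ∩ (R ∩ (R ∪ P))))ᶜ = {3, 4, 5, 6, 7, 8, 9}
|((R ∩ (Q ∪ P)) − (Q ∩ (R ∩ (R ∪ P))))ᶜ| = 7

7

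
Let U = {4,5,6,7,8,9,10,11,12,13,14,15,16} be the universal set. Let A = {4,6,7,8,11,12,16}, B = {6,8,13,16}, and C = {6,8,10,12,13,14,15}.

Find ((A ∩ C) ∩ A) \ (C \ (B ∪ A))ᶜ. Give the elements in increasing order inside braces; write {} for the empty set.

A ∩ C = {6,8,12}
(A ∩ C) ∩ A = {6,8,12}
B ∪ A = {4,6,7,8,11,12,13,16}
C \ (B ∪ A) = {10,14,15}
(C \ (B ∪ A))ᶜ = {4,5,6,7,8,9,11,12,13,16}
((A ∩ C) ∩ A) \ (C \ (B ∪ A))ᶜ = {}

{}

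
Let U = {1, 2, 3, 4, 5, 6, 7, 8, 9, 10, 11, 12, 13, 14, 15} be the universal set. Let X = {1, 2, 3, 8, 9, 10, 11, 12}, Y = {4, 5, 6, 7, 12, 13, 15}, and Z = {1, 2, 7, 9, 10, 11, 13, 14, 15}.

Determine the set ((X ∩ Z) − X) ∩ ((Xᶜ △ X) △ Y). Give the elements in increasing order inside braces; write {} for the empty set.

X ∩ Z = {1, 2, 9, 10, 11}
(X ∩ Z) − X = {}
Xᶜ = {4, 5, 6, 7, 13, 14, 15}
Xᶜ △ X = {1, 2, 3, 4, 5, 6, 7, 8, 9, 10, 11, 12, 13, 14, 15}
(Xᶜ △ X) △ Y = {1, 2, 3, 8, 9, 10, 11, 14}
((X ∩ Z) − X) ∩ ((Xᶜ △ X) △ Y) = {}

{}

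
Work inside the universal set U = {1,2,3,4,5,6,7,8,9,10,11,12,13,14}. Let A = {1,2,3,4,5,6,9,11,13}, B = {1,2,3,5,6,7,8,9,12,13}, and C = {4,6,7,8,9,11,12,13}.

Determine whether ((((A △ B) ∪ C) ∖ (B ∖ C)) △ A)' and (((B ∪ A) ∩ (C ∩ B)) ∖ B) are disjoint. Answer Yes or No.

Yes

A △ B = {4,7,8,11,12}
(A △ B) ∪ C = {4,6,7,8,9,11,12,13}
B ∖ C = {1,2,3,5}
((A △ B) ∪ C) ∖ (B ∖ C) = {4,6,7,8,9,11,12,13}
(((A △ B) ∪ C) ∖ (B ∖ C)) △ A = {1,2,3,5,7,8,12}
((((A △ B) ∪ C) ∖ (B ∖ C)) △ A)' = {4,6,9,10,11,13,14}
B ∪ A = {1,2,3,4,5,6,7,8,9,11,12,13}
C ∩ B = {6,7,8,9,12,13}
(B ∪ A) ∩ (C ∩ B) = {6,7,8,9,12,13}
((B ∪ A) ∩ (C ∩ B)) ∖ B = {}
{4,6,9,10,11,13,14} and {} share no elements.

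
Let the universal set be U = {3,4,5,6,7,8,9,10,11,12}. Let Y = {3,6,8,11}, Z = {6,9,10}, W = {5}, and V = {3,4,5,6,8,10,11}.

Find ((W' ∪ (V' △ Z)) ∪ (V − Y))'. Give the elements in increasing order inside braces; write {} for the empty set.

{}

W' = {3,4,6,7,8,9,10,11,12}
V' = {7,9,12}
V' △ Z = {6,7,10,12}
W' ∪ (V' △ Z) = {3,4,6,7,8,9,10,11,12}
V − Y = {4,5,10}
(W' ∪ (V' △ Z)) ∪ (V − Y) = {3,4,5,6,7,8,9,10,11,12}
((W' ∪ (V' △ Z)) ∪ (V − Y))' = {}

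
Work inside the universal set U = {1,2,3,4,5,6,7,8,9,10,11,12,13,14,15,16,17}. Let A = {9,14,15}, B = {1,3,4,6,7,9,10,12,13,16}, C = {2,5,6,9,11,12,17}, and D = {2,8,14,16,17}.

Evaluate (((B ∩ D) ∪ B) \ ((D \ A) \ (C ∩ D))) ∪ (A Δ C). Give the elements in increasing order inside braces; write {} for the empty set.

B ∩ D = {16}
(B ∩ D) ∪ B = {1,3,4,6,7,9,10,12,13,16}
D \ A = {2,8,16,17}
C ∩ D = {2,17}
(D \ A) \ (C ∩ D) = {8,16}
((B ∩ D) ∪ B) \ ((D \ A) \ (C ∩ D)) = {1,3,4,6,7,9,10,12,13}
A Δ C = {2,5,6,11,12,14,15,17}
(((B ∩ D) ∪ B) \ ((D \ A) \ (C ∩ D))) ∪ (A Δ C) = {1,2,3,4,5,6,7,9,10,11,12,13,14,15,17}

{1,2,3,4,5,6,7,9,10,11,12,13,14,15,17}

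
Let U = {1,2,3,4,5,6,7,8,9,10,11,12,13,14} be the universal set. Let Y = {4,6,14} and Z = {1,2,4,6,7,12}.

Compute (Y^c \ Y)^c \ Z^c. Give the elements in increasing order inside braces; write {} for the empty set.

Y^c = {1,2,3,5,7,8,9,10,11,12,13}
Y^c \ Y = {1,2,3,5,7,8,9,10,11,12,13}
(Y^c \ Y)^c = {4,6,14}
Z^c = {3,5,8,9,10,11,13,14}
(Y^c \ Y)^c \ Z^c = {4,6}

{4,6}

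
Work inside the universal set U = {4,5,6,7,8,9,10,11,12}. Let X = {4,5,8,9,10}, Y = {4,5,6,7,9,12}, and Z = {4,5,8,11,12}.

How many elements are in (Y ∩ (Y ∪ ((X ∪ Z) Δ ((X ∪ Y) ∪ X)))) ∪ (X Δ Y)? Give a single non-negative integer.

X ∪ Z = {4,5,8,9,10,11,12}
X ∪ Y = {4,5,6,7,8,9,10,12}
(X ∪ Y) ∪ X = {4,5,6,7,8,9,10,12}
(X ∪ Z) Δ ((X ∪ Y) ∪ X) = {6,7,11}
Y ∪ ((X ∪ Z) Δ ((X ∪ Y) ∪ X)) = {4,5,6,7,9,11,12}
Y ∩ (Y ∪ ((X ∪ Z) Δ ((X ∪ Y) ∪ X))) = {4,5,6,7,9,12}
X Δ Y = {6,7,8,10,12}
(Y ∩ (Y ∪ ((X ∪ Z) Δ ((X ∪ Y) ∪ X)))) ∪ (X Δ Y) = {4,5,6,7,8,9,10,12}
|(Y ∩ (Y ∪ ((X ∪ Z) Δ ((X ∪ Y) ∪ X)))) ∪ (X Δ Y)| = 8

8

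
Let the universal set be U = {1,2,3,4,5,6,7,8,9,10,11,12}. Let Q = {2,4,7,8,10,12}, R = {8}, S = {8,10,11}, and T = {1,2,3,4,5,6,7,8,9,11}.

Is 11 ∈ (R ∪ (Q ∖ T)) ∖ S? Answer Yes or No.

No

11 ∉ Q and 11 ∈ T, so 11 ∉ Q ∖ T
11 ∉ R and 11 ∉ (Q ∖ T), so 11 ∉ R ∪ (Q ∖ T)
11 ∉ (R ∪ (Q ∖ T)) and 11 ∈ S, so 11 ∉ (R ∪ (Q ∖ T)) ∖ S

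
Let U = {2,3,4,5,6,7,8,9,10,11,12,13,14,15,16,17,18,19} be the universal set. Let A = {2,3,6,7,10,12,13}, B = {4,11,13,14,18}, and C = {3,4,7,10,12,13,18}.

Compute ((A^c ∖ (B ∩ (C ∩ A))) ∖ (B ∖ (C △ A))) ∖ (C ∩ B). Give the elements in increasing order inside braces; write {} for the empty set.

A^c = {4,5,8,9,11,14,15,16,17,18,19}
C ∩ A = {3,7,10,12,13}
B ∩ (C ∩ A) = {13}
A^c ∖ (B ∩ (C ∩ A)) = {4,5,8,9,11,14,15,16,17,18,19}
C △ A = {2,4,6,18}
B ∖ (C △ A) = {11,13,14}
(A^c ∖ (B ∩ (C ∩ A))) ∖ (B ∖ (C △ A)) = {4,5,8,9,15,16,17,18,19}
C ∩ B = {4,13,18}
((A^c ∖ (B ∩ (C ∩ A))) ∖ (B ∖ (C △ A))) ∖ (C ∩ B) = {5,8,9,15,16,17,19}

{5,8,9,15,16,17,19}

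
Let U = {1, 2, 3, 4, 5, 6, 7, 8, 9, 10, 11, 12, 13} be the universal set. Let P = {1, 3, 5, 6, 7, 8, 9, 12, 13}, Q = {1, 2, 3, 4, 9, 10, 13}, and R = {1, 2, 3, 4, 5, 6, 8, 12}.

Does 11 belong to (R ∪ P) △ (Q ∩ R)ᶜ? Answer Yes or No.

11 ∉ R and 11 ∉ P, so 11 ∉ R ∪ P
11 ∉ Q and 11 ∉ R, so 11 ∉ Q ∩ R
11 ∈ (Q ∩ R)ᶜ since 11 ∉ (Q ∩ R)
11 ∉ (R ∪ P) and 11 ∈ (Q ∩ R)ᶜ, so 11 ∈ (R ∪ P) △ (Q ∩ R)ᶜ

Yes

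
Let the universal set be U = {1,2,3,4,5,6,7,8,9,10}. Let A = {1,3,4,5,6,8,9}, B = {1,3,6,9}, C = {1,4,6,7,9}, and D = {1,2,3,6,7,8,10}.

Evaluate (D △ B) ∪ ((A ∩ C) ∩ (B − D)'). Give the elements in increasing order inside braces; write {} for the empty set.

D △ B = {2,7,8,9,10}
A ∩ C = {1,4,6,9}
B − D = {9}
(B − D)' = {1,2,3,4,5,6,7,8,10}
(A ∩ C) ∩ (B − D)' = {1,4,6}
(D △ B) ∪ ((A ∩ C) ∩ (B − D)') = {1,2,4,6,7,8,9,10}

{1,2,4,6,7,8,9,10}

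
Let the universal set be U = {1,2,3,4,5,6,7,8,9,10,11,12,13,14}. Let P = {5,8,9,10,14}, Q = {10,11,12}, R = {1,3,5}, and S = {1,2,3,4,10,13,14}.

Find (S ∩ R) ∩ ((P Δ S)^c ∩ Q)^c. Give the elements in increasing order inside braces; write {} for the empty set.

S ∩ R = {1,3}
P Δ S = {1,2,3,4,5,8,9,13}
(P Δ S)^c = {6,7,10,11,12,14}
(P Δ S)^c ∩ Q = {10,11,12}
((P Δ S)^c ∩ Q)^c = {1,2,3,4,5,6,7,8,9,13,14}
(S ∩ R) ∩ ((P Δ S)^c ∩ Q)^c = {1,3}

{1,3}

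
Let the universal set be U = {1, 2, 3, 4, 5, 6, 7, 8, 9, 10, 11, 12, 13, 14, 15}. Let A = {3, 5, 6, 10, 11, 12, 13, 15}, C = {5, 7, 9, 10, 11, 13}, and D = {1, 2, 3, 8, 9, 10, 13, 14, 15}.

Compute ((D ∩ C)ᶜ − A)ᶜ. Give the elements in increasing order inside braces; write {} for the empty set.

{3, 5, 6, 9, 10, 11, 12, 13, 15}

D ∩ C = {9, 10, 13}
(D ∩ C)ᶜ = {1, 2, 3, 4, 5, 6, 7, 8, 11, 12, 14, 15}
(D ∩ C)ᶜ − A = {1, 2, 4, 7, 8, 14}
((D ∩ C)ᶜ − A)ᶜ = {3, 5, 6, 9, 10, 11, 12, 13, 15}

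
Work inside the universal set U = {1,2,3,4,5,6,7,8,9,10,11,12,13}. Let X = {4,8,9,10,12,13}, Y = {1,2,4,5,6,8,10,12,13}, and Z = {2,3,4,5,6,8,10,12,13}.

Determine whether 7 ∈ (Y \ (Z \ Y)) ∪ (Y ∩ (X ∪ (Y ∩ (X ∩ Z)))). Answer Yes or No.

No

7 ∉ Z and 7 ∉ Y, so 7 ∉ Z \ Y
7 ∉ Y and 7 ∉ (Z \ Y), so 7 ∉ Y \ (Z \ Y)
7 ∉ X and 7 ∉ Z, so 7 ∉ X ∩ Z
7 ∉ Y and 7 ∉ (X ∩ Z), so 7 ∉ Y ∩ (X ∩ Z)
7 ∉ X and 7 ∉ (Y ∩ (X ∩ Z)), so 7 ∉ X ∪ (Y ∩ (X ∩ Z))
7 ∉ Y and 7 ∉ (X ∪ (Y ∩ (X ∩ Z))), so 7 ∉ Y ∩ (X ∪ (Y ∩ (X ∩ Z)))
7 ∉ (Y \ (Z \ Y)) and 7 ∉ (Y ∩ (X ∪ (Y ∩ (X ∩ Z)))), so 7 ∉ (Y \ (Z \ Y)) ∪ (Y ∩ (X ∪ (Y ∩ (X ∩ Z))))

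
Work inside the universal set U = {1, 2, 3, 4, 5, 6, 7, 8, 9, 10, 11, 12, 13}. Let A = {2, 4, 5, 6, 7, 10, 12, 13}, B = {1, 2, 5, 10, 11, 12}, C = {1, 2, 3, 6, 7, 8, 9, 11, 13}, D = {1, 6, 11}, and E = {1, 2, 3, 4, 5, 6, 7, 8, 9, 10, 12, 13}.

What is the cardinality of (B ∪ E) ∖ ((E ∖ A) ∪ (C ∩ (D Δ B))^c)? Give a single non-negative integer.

B ∪ E = {1, 2, 3, 4, 5, 6, 7, 8, 9, 10, 11, 12, 13}
E ∖ A = {1, 3, 8, 9}
D Δ B = {2, 5, 6, 10, 12}
C ∩ (D Δ B) = {2, 6}
(C ∩ (D Δ B))^c = {1, 3, 4, 5, 7, 8, 9, 10, 11, 12, 13}
(E ∖ A) ∪ (C ∩ (D Δ B))^c = {1, 3, 4, 5, 7, 8, 9, 10, 11, 12, 13}
(B ∪ E) ∖ ((E ∖ A) ∪ (C ∩ (D Δ B))^c) = {2, 6}
|(B ∪ E) ∖ ((E ∖ A) ∪ (C ∩ (D Δ B))^c)| = 2

2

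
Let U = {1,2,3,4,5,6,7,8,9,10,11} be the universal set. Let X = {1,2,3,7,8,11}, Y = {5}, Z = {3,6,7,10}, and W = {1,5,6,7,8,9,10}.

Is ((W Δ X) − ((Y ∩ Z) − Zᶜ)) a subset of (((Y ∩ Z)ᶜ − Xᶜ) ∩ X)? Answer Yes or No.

No

W Δ X = {2,3,5,6,9,10,11}
Y ∩ Z = {}
Zᶜ = {1,2,4,5,8,9,11}
(Y ∩ Z) − Zᶜ = {}
(W Δ X) − ((Y ∩ Z) − Zᶜ) = {2,3,5,6,9,10,11}
(Y ∩ Z)ᶜ = {1,2,3,4,5,6,7,8,9,10,11}
Xᶜ = {4,5,6,9,10}
(Y ∩ Z)ᶜ − Xᶜ = {1,2,3,7,8,11}
((Y ∩ Z)ᶜ − Xᶜ) ∩ X = {1,2,3,7,8,11}
5 ∈ (W Δ X) − ((Y ∩ Z) − Zᶜ) but 5 ∉ ((Y ∩ Z)ᶜ − Xᶜ) ∩ X, so the inclusion fails.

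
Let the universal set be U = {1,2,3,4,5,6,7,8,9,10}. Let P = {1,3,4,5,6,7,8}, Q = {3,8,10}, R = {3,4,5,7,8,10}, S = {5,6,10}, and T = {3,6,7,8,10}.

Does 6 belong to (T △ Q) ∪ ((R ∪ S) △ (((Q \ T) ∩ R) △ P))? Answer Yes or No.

Yes

6 ∈ T and 6 ∉ Q, so 6 ∈ T △ Q
6 ∉ R and 6 ∈ S, so 6 ∈ R ∪ S
6 ∉ Q and 6 ∈ T, so 6 ∉ Q \ T
6 ∉ (Q \ T) and 6 ∉ R, so 6 ∉ (Q \ T) ∩ R
6 ∉ ((Q \ T) ∩ R) and 6 ∈ P, so 6 ∈ ((Q \ T) ∩ R) △ P
6 ∈ (R ∪ S) and 6 ∈ (((Q \ T) ∩ R) △ P), so 6 ∉ (R ∪ S) △ (((Q \ T) ∩ R) △ P)
6 ∈ (T △ Q) and 6 ∉ ((R ∪ S) △ (((Q \ T) ∩ R) △ P)), so 6 ∈ (T △ Q) ∪ ((R ∪ S) △ (((Q \ T) ∩ R) △ P))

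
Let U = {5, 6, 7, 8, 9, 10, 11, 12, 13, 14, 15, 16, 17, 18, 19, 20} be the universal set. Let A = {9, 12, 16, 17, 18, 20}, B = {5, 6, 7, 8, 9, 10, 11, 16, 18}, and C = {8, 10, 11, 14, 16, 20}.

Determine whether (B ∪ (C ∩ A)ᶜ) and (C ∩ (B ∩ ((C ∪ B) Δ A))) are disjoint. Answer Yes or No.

No

C ∩ A = {16, 20}
(C ∩ A)ᶜ = {5, 6, 7, 8, 9, 10, 11, 12, 13, 14, 15, 17, 18, 19}
B ∪ (C ∩ A)ᶜ = {5, 6, 7, 8, 9, 10, 11, 12, 13, 14, 15, 16, 17, 18, 19}
C ∪ B = {5, 6, 7, 8, 9, 10, 11, 14, 16, 18, 20}
(C ∪ B) Δ A = {5, 6, 7, 8, 10, 11, 12, 14, 17}
B ∩ ((C ∪ B) Δ A) = {5, 6, 7, 8, 10, 11}
C ∩ (B ∩ ((C ∪ B) Δ A)) = {8, 10, 11}
8 lies in both, so they are not disjoint.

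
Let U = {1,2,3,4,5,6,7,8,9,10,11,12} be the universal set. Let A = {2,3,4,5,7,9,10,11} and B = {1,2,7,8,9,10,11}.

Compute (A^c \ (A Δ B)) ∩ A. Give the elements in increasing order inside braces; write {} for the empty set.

A^c = {1,6,8,12}
A Δ B = {1,3,4,5,8}
A^c \ (A Δ B) = {6,12}
(A^c \ (A Δ B)) ∩ A = {}

{}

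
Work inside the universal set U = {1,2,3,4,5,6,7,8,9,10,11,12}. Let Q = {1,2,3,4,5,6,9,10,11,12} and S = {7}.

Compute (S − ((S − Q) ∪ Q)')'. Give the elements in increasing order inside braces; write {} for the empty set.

S − Q = {7}
(S − Q) ∪ Q = {1,2,3,4,5,6,7,9,10,11,12}
((S − Q) ∪ Q)' = {8}
S − ((S − Q) ∪ Q)' = {7}
(S − ((S − Q) ∪ Q)')' = {1,2,3,4,5,6,8,9,10,11,12}

{1,2,3,4,5,6,8,9,10,11,12}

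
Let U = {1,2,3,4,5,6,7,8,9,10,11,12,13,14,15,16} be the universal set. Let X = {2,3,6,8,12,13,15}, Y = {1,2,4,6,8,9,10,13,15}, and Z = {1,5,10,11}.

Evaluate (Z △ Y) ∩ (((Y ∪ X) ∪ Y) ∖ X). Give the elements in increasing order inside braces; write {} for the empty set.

Z △ Y = {2,4,5,6,8,9,11,13,15}
Y ∪ X = {1,2,3,4,6,8,9,10,12,13,15}
(Y ∪ X) ∪ Y = {1,2,3,4,6,8,9,10,12,13,15}
((Y ∪ X) ∪ Y) ∖ X = {1,4,9,10}
(Z △ Y) ∩ (((Y ∪ X) ∪ Y) ∖ X) = {4,9}

{4,9}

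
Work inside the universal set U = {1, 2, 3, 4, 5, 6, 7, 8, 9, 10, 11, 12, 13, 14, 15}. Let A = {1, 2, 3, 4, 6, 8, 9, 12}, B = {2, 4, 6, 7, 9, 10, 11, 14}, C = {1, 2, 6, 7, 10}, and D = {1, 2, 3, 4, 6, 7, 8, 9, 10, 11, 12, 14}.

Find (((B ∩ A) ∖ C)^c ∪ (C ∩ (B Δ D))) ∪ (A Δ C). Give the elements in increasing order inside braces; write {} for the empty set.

{1, 2, 3, 4, 5, 6, 7, 8, 9, 10, 11, 12, 13, 14, 15}

B ∩ A = {2, 4, 6, 9}
(B ∩ A) ∖ C = {4, 9}
((B ∩ A) ∖ C)^c = {1, 2, 3, 5, 6, 7, 8, 10, 11, 12, 13, 14, 15}
B Δ D = {1, 3, 8, 12}
C ∩ (B Δ D) = {1}
((B ∩ A) ∖ C)^c ∪ (C ∩ (B Δ D)) = {1, 2, 3, 5, 6, 7, 8, 10, 11, 12, 13, 14, 15}
A Δ C = {3, 4, 7, 8, 9, 10, 12}
(((B ∩ A) ∖ C)^c ∪ (C ∩ (B Δ D))) ∪ (A Δ C) = {1, 2, 3, 4, 5, 6, 7, 8, 9, 10, 11, 12, 13, 14, 15}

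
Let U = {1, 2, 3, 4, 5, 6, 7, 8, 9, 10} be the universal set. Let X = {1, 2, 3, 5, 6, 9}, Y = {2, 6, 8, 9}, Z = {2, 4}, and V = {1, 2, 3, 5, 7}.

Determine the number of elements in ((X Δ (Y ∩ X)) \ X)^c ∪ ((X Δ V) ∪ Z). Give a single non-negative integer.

10

Y ∩ X = {2, 6, 9}
X Δ (Y ∩ X) = {1, 3, 5}
(X Δ (Y ∩ X)) \ X = {}
((X Δ (Y ∩ X)) \ X)^c = {1, 2, 3, 4, 5, 6, 7, 8, 9, 10}
X Δ V = {6, 7, 9}
(X Δ V) ∪ Z = {2, 4, 6, 7, 9}
((X Δ (Y ∩ X)) \ X)^c ∪ ((X Δ V) ∪ Z) = {1, 2, 3, 4, 5, 6, 7, 8, 9, 10}
|((X Δ (Y ∩ X)) \ X)^c ∪ ((X Δ V) ∪ Z)| = 10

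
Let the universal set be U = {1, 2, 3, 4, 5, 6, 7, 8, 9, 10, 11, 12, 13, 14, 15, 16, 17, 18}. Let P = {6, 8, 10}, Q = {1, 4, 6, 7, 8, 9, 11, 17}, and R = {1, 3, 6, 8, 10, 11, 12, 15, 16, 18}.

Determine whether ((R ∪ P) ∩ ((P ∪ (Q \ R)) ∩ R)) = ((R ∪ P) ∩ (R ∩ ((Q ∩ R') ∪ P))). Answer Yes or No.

Yes

R ∪ P = {1, 3, 6, 8, 10, 11, 12, 15, 16, 18}
Q \ R = {4, 7, 9, 17}
P ∪ (Q \ R) = {4, 6, 7, 8, 9, 10, 17}
(P ∪ (Q \ R)) ∩ R = {6, 8, 10}
(R ∪ P) ∩ ((P ∪ (Q \ R)) ∩ R) = {6, 8, 10}
R' = {2, 4, 5, 7, 9, 13, 14, 17}
Q ∩ R' = {4, 7, 9, 17}
(Q ∩ R') ∪ P = {4, 6, 7, 8, 9, 10, 17}
R ∩ ((Q ∩ R') ∪ P) = {6, 8, 10}
(R ∪ P) ∩ (R ∩ ((Q ∩ R') ∪ P)) = {6, 8, 10}
Both equal {6, 8, 10}, so (R ∪ P) ∩ ((P ∪ (Q \ R)) ∩ R) = (R ∪ P) ∩ (R ∩ ((Q ∩ R') ∪ P)).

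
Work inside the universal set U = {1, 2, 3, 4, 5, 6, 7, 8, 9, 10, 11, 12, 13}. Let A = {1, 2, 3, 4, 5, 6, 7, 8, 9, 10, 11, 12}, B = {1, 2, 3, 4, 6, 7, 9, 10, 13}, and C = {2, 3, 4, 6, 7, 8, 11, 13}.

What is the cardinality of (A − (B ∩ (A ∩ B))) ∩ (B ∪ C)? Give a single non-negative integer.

2

A ∩ B = {1, 2, 3, 4, 6, 7, 9, 10}
B ∩ (A ∩ B) = {1, 2, 3, 4, 6, 7, 9, 10}
A − (B ∩ (A ∩ B)) = {5, 8, 11, 12}
B ∪ C = {1, 2, 3, 4, 6, 7, 8, 9, 10, 11, 13}
(A − (B ∩ (A ∩ B))) ∩ (B ∪ C) = {8, 11}
|(A − (B ∩ (A ∩ B))) ∩ (B ∪ C)| = 2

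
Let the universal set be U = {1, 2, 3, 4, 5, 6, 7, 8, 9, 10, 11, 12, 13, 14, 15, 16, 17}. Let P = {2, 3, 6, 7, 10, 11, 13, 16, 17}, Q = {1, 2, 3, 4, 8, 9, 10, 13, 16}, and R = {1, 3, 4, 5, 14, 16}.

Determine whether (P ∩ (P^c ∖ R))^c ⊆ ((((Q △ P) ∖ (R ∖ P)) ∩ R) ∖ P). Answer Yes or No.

P^c = {1, 4, 5, 8, 9, 12, 14, 15}
P^c ∖ R = {8, 9, 12, 15}
P ∩ (P^c ∖ R) = {}
(P ∩ (P^c ∖ R))^c = {1, 2, 3, 4, 5, 6, 7, 8, 9, 10, 11, 12, 13, 14, 15, 16, 17}
Q △ P = {1, 4, 6, 7, 8, 9, 11, 17}
R ∖ P = {1, 4, 5, 14}
(Q △ P) ∖ (R ∖ P) = {6, 7, 8, 9, 11, 17}
((Q △ P) ∖ (R ∖ P)) ∩ R = {}
(((Q △ P) ∖ (R ∖ P)) ∩ R) ∖ P = {}
1 ∈ (P ∩ (P^c ∖ R))^c but 1 ∉ (((Q △ P) ∖ (R ∖ P)) ∩ R) ∖ P, so the inclusion fails.

No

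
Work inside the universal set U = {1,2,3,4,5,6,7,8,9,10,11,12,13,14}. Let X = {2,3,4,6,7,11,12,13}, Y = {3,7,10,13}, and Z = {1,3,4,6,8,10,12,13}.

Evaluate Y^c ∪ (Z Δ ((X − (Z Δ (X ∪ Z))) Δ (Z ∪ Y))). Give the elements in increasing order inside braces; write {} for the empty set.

{1,2,3,4,5,6,7,8,9,11,12,13,14}

Y^c = {1,2,4,5,6,8,9,11,12,14}
X ∪ Z = {1,2,3,4,6,7,8,10,11,12,13}
Z Δ (X ∪ Z) = {2,7,11}
X − (Z Δ (X ∪ Z)) = {3,4,6,12,13}
Z ∪ Y = {1,3,4,6,7,8,10,12,13}
(X − (Z Δ (X ∪ Z))) Δ (Z ∪ Y) = {1,7,8,10}
Z Δ ((X − (Z Δ (X ∪ Z))) Δ (Z ∪ Y)) = {3,4,6,7,12,13}
Y^c ∪ (Z Δ ((X − (Z Δ (X ∪ Z))) Δ (Z ∪ Y))) = {1,2,3,4,5,6,7,8,9,11,12,13,14}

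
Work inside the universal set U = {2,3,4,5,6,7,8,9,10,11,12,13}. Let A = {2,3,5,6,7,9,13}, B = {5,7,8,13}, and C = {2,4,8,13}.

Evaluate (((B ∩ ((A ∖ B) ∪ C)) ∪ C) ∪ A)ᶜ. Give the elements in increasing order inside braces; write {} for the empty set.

{10,11,12}

A ∖ B = {2,3,6,9}
(A ∖ B) ∪ C = {2,3,4,6,8,9,13}
B ∩ ((A ∖ B) ∪ C) = {8,13}
(B ∩ ((A ∖ B) ∪ C)) ∪ C = {2,4,8,13}
((B ∩ ((A ∖ B) ∪ C)) ∪ C) ∪ A = {2,3,4,5,6,7,8,9,13}
(((B ∩ ((A ∖ B) ∪ C)) ∪ C) ∪ A)ᶜ = {10,11,12}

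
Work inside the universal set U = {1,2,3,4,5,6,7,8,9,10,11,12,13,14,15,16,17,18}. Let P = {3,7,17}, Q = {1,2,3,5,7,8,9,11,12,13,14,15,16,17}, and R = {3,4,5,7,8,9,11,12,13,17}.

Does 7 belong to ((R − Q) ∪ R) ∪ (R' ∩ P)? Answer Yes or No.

7 ∈ R and 7 ∈ Q, so 7 ∉ R − Q
7 ∉ (R − Q) and 7 ∈ R, so 7 ∈ (R − Q) ∪ R
7 ∈ R, so 7 ∉ R'
7 ∉ R' and 7 ∈ P, so 7 ∉ R' ∩ P
7 ∈ ((R − Q) ∪ R) and 7 ∉ (R' ∩ P), so 7 ∈ ((R − Q) ∪ R) ∪ (R' ∩ P)

Yes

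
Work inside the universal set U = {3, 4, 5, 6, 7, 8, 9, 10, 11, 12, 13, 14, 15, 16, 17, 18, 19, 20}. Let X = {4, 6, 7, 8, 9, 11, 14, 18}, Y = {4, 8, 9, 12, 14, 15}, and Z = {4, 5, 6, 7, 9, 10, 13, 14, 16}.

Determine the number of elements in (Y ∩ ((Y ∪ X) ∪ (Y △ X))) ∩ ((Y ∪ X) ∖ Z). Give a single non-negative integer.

Y ∪ X = {4, 6, 7, 8, 9, 11, 12, 14, 15, 18}
Y △ X = {6, 7, 11, 12, 15, 18}
(Y ∪ X) ∪ (Y △ X) = {4, 6, 7, 8, 9, 11, 12, 14, 15, 18}
Y ∩ ((Y ∪ X) ∪ (Y △ X)) = {4, 8, 9, 12, 14, 15}
(Y ∪ X) ∖ Z = {8, 11, 12, 15, 18}
(Y ∩ ((Y ∪ X) ∪ (Y △ X))) ∩ ((Y ∪ X) ∖ Z) = {8, 12, 15}
|(Y ∩ ((Y ∪ X) ∪ (Y △ X))) ∩ ((Y ∪ X) ∖ Z)| = 3

3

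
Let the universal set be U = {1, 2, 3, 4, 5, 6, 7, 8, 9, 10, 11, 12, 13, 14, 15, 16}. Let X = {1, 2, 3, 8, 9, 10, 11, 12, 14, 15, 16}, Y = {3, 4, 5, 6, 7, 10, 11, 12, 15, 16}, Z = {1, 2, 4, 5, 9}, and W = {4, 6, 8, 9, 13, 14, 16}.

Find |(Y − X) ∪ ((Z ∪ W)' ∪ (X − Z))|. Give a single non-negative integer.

Y − X = {4, 5, 6, 7}
Z ∪ W = {1, 2, 4, 5, 6, 8, 9, 13, 14, 16}
(Z ∪ W)' = {3, 7, 10, 11, 12, 15}
X − Z = {3, 8, 10, 11, 12, 14, 15, 16}
(Z ∪ W)' ∪ (X − Z) = {3, 7, 8, 10, 11, 12, 14, 15, 16}
(Y − X) ∪ ((Z ∪ W)' ∪ (X − Z)) = {3, 4, 5, 6, 7, 8, 10, 11, 12, 14, 15, 16}
|(Y − X) ∪ ((Z ∪ W)' ∪ (X − Z))| = 12

12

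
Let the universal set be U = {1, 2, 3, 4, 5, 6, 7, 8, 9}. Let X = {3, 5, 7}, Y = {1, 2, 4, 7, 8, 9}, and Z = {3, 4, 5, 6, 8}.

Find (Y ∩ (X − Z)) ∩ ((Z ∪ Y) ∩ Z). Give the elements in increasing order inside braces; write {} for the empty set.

X − Z = {7}
Y ∩ (X − Z) = {7}
Z ∪ Y = {1, 2, 3, 4, 5, 6, 7, 8, 9}
(Z ∪ Y) ∩ Z = {3, 4, 5, 6, 8}
(Y ∩ (X − Z)) ∩ ((Z ∪ Y) ∩ Z) = {}

{}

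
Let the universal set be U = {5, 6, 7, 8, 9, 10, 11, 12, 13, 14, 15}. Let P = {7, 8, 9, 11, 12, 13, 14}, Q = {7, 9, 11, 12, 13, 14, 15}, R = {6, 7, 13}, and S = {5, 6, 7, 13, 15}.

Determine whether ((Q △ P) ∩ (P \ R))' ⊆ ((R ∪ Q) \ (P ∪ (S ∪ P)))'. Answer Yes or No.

Yes

Q △ P = {8, 15}
P \ R = {8, 9, 11, 12, 14}
(Q △ P) ∩ (P \ R) = {8}
((Q △ P) ∩ (P \ R))' = {5, 6, 7, 9, 10, 11, 12, 13, 14, 15}
R ∪ Q = {6, 7, 9, 11, 12, 13, 14, 15}
S ∪ P = {5, 6, 7, 8, 9, 11, 12, 13, 14, 15}
P ∪ (S ∪ P) = {5, 6, 7, 8, 9, 11, 12, 13, 14, 15}
(R ∪ Q) \ (P ∪ (S ∪ P)) = {}
((R ∪ Q) \ (P ∪ (S ∪ P)))' = {5, 6, 7, 8, 9, 10, 11, 12, 13, 14, 15}
Every element of {5, 6, 7, 9, 10, 11, 12, 13, 14, 15} is in {5, 6, 7, 8, 9, 10, 11, 12, 13, 14, 15}, so ((Q △ P) ∩ (P \ R))' ⊆ ((R ∪ Q) \ (P ∪ (S ∪ P)))'.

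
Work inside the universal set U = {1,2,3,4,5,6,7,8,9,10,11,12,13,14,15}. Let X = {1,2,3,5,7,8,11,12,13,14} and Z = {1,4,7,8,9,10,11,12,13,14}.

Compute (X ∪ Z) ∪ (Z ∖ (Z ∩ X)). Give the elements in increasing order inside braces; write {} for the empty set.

{1,2,3,4,5,7,8,9,10,11,12,13,14}

X ∪ Z = {1,2,3,4,5,7,8,9,10,11,12,13,14}
Z ∩ X = {1,7,8,11,12,13,14}
Z ∖ (Z ∩ X) = {4,9,10}
(X ∪ Z) ∪ (Z ∖ (Z ∩ X)) = {1,2,3,4,5,7,8,9,10,11,12,13,14}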